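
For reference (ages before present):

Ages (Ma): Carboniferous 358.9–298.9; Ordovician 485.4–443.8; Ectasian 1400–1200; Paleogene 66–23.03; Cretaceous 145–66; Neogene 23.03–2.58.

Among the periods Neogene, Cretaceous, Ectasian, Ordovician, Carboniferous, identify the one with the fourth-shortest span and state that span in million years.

Start − end for each: Neogene 23.03 − 2.58 = 20.45; Cretaceous 145 − 66 = 79; Ectasian 1400 − 1200 = 200; Ordovician 485.4 − 443.8 = 41.6; Carboniferous 358.9 − 298.9 = 60.
Ranking these from shortest: Neogene < Ordovician < Carboniferous < Cretaceous < Ectasian.
Position 4 in that ranking is Cretaceous, which lasted 79 Myr.

Cretaceous, 79 million years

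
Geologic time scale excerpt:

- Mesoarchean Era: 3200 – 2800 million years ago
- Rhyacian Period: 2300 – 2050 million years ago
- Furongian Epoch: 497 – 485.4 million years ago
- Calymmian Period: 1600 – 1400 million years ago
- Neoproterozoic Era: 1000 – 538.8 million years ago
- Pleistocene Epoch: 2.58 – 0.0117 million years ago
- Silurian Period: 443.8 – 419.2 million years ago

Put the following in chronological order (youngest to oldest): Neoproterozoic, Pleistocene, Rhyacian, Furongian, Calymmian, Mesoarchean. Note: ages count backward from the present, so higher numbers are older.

Pleistocene → Furongian → Neoproterozoic → Calymmian → Rhyacian → Mesoarchean

Read off each span (Ma): Neoproterozoic 1000–538.8; Pleistocene 2.58–0.0117; Rhyacian 2300–2050; Furongian 497–485.4; Calymmian 1600–1400; Mesoarchean 3200–2800.
Larger Ma is older, so oldest→youngest is Mesoarchean, Rhyacian, Calymmian, Neoproterozoic, Furongian, Pleistocene; reverse it for youngest→oldest.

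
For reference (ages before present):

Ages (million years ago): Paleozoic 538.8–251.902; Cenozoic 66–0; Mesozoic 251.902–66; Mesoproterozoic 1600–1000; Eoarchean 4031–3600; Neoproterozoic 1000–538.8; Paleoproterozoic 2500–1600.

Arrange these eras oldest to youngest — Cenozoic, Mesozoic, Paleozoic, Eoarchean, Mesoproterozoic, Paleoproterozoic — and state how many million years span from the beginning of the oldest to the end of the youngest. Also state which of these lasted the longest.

Eoarchean, Paleoproterozoic, Mesoproterozoic, Paleozoic, Mesozoic, Cenozoic; total span 4031 Myr; longest is Paleoproterozoic

From the excerpt: Cenozoic 66–0; Mesozoic 251.902–66; Paleozoic 538.8–251.902; Eoarchean 4031–3600; Mesoproterozoic 1600–1000; Paleoproterozoic 2500–1600 (Ma).
Larger Ma is earlier, so the oldest is Eoarchean and the youngest is Cenozoic; oldest to youngest: Eoarchean, Paleoproterozoic, Mesoproterozoic, Paleozoic, Mesozoic, Cenozoic.
Oldest start 4031 minus youngest end 0 gives 4031 Myr overall.
Individual lengths (start − end): Paleoproterozoic 900; Mesozoic 185.902; Paleozoic 286.898; Cenozoic 66; Eoarchean 431; Mesoproterozoic 600. The largest is Paleoproterozoic at 900 Myr.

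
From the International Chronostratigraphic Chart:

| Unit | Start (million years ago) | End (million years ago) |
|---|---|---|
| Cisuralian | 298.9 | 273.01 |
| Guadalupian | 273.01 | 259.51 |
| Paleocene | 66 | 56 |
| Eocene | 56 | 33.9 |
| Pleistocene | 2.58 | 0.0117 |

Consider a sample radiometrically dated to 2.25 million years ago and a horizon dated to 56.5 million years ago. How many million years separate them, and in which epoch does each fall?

54.25 million years apart; the first in the Pleistocene, the second in the Paleocene

Elapsed time: 56.5 − 2.25 = 54.25 Myr.
2.25 Ma lies within 2.58–0.0117 Ma: Pleistocene.
56.5 Ma lies within 66–56 Ma: Paleocene.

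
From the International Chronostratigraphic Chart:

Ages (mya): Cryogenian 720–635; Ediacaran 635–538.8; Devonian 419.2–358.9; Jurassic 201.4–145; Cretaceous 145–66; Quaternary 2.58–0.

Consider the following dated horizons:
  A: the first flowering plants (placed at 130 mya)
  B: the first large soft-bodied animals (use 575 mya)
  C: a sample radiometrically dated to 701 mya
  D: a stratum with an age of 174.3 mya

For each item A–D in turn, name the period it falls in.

A — Cretaceous; B — Ediacaran; C — Cryogenian; D — Jurassic

Match each age against the start–end ranges in the excerpt: A = 130 Ma → Cretaceous (145–66); B = 575 Ma → Ediacaran (635–538.8); C = 701 Ma → Cryogenian (720–635); D = 174.3 Ma → Jurassic (201.4–145).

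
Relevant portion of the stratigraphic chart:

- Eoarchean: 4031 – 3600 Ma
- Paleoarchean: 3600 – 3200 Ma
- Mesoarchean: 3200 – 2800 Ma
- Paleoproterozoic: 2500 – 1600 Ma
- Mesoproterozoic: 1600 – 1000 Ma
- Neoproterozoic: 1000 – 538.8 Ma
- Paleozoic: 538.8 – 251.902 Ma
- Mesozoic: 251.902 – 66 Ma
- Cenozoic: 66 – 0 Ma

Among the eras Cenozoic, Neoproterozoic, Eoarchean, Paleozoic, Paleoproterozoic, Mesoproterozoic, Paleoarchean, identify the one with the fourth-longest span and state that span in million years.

Start − end for each: Cenozoic 66 − 0 = 66; Neoproterozoic 1000 − 538.8 = 461.2; Eoarchean 4031 − 3600 = 431; Paleozoic 538.8 − 251.902 = 286.898; Paleoproterozoic 2500 − 1600 = 900; Mesoproterozoic 1600 − 1000 = 600; Paleoarchean 3600 − 3200 = 400.
Ranking these from longest: Paleoproterozoic > Mesoproterozoic > Neoproterozoic > Eoarchean > Paleoarchean > Paleozoic > Cenozoic.
Position 4 in that ranking is Eoarchean, which lasted 431 Myr.

Eoarchean, 431 million years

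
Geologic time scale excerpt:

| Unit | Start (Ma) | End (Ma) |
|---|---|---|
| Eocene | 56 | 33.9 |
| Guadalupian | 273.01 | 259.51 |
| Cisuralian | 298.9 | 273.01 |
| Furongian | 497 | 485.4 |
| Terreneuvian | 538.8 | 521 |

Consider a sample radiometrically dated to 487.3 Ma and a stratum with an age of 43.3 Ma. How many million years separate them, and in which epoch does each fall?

444 million years apart; the first in the Furongian, the second in the Eocene

Elapsed time: 487.3 − 43.3 = 444 Myr.
487.3 Ma lies within 497–485.4 Ma: Furongian.
43.3 Ma lies within 56–33.9 Ma: Eocene.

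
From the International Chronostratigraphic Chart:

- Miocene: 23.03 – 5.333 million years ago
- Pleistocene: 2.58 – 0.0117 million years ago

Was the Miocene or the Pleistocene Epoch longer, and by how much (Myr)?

Miocene: 23.03 − 5.333 = 17.697 Myr.
Pleistocene: 2.58 − 0.0117 = 2.5683 Myr.
Difference: 17.697 − 2.5683 = 15.1287 Myr, so the Miocene was longer.

Miocene, by 15.1287 million years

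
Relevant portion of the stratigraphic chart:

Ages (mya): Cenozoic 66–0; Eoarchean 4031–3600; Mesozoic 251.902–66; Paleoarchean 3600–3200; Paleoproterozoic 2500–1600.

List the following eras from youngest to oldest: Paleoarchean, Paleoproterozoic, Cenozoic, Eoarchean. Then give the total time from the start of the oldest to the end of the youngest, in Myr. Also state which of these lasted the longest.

From the excerpt: Paleoarchean 3600–3200; Paleoproterozoic 2500–1600; Cenozoic 66–0; Eoarchean 4031–3600 (Ma).
Larger Ma is earlier, so the oldest is Eoarchean and the youngest is Cenozoic; youngest to oldest: Cenozoic, Paleoproterozoic, Paleoarchean, Eoarchean.
Oldest start 4031 minus youngest end 0 gives 4031 Myr overall.
Individual lengths (start − end): Eoarchean 431; Cenozoic 66; Paleoarchean 400; Paleoproterozoic 900. The largest is Paleoproterozoic at 900 Myr.

Cenozoic → Paleoproterozoic → Paleoarchean → Eoarchean; total span 4031 Myr; longest is Paleoproterozoic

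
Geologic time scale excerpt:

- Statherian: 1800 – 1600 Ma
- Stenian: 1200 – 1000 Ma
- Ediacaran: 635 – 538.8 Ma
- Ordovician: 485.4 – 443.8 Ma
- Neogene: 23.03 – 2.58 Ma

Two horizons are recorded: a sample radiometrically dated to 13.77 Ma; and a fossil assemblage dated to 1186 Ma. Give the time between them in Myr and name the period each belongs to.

1172.23 million years apart; the first in the Neogene, the second in the Stenian

Elapsed time: 1186 − 13.77 = 1172.23 Myr.
13.77 Ma lies within 23.03–2.58 Ma: Neogene.
1186 Ma lies within 1200–1000 Ma: Stenian.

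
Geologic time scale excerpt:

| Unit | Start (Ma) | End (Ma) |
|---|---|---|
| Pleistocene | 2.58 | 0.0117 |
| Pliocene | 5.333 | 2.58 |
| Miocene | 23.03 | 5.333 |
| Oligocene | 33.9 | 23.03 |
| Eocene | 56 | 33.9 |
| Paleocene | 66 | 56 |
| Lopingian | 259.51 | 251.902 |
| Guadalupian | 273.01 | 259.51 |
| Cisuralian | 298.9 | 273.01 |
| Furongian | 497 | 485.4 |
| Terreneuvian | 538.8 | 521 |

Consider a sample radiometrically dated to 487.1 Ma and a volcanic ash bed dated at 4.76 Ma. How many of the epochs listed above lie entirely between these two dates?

487.1 Ma sits inside the Furongian (497–485.4) and 4.76 Ma inside the Pliocene (5.333–2.58); neither of those is wholly between the two dates.
The listed epochs lying completely between them are Cisuralian, Guadalupian, Lopingian, Paleocene, Eocene, Oligocene, Miocene — 7 in all.

7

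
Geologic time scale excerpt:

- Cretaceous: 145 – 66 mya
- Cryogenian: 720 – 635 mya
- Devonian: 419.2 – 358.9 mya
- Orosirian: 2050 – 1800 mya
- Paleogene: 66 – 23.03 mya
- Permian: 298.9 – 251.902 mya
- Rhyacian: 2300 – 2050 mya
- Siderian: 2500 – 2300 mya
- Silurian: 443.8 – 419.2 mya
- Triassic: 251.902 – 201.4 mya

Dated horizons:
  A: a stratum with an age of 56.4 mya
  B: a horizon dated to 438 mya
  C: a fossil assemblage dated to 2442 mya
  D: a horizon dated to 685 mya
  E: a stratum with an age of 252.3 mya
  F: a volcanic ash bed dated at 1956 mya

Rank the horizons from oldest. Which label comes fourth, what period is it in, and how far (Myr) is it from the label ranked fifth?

Sorted oldest-first by Ma: C (2442), F (1956), D (685), B (438), E (252.3), A (56.4).
The fourth oldest is B at 438 Ma, which lies in 443.8–419.2 Ma: the Silurian.
The fifth oldest is E at 252.3 Ma; separation = |438 − 252.3| = 185.7 Myr.

B, in the Silurian; 185.7 million years to E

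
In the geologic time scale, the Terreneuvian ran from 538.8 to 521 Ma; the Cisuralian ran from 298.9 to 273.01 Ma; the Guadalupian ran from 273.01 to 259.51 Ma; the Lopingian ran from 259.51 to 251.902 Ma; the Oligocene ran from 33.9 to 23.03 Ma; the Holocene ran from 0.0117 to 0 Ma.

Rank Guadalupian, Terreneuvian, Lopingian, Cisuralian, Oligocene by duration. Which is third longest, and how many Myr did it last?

Durations: Guadalupian 13.5; Terreneuvian 17.8; Lopingian 7.608; Cisuralian 25.89; Oligocene 10.87 Myr.
Sorted longest-first: Cisuralian (25.89), Terreneuvian (17.8), Guadalupian (13.5), Oligocene (10.87), Lopingian (7.608).
The third longest is Guadalupian at 13.5 Myr.

Guadalupian, 13.5 million years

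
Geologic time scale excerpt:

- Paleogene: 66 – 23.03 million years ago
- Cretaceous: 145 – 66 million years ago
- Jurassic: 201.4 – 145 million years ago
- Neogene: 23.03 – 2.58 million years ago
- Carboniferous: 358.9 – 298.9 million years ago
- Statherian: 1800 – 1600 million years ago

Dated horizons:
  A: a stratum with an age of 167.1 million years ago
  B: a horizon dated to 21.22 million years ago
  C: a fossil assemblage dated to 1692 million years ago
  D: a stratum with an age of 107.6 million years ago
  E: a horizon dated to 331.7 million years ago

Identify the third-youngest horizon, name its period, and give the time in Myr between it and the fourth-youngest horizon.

A, in the Jurassic; 164.6 million years to E

Smaller Ma means younger, so youngest first: B 21.22 < D 107.6 < A 167.1 < E 331.7 < C 1692.
Counting 3 along gives A (167.1 Ma); the excerpt puts that inside the Jurassic, 201.4–145 Ma.
Next in line is E (331.7 Ma), and 331.7 − 167.1 = 164.6 Myr.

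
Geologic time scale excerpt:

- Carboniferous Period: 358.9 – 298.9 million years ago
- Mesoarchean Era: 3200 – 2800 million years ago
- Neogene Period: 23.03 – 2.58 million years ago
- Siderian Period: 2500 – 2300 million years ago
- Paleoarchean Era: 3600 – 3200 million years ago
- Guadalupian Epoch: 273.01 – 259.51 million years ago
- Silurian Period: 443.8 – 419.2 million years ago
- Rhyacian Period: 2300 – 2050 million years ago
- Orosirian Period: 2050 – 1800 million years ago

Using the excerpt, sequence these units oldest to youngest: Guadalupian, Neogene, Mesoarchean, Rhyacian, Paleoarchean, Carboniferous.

Sorting by start age (descending Ma, since larger Ma = older): Paleoarchean start 3600, Mesoarchean start 3200, Rhyacian start 2300, Carboniferous start 358.9, Guadalupian start 273.01, Neogene start 23.03.

Paleoarchean, Mesoarchean, Rhyacian, Carboniferous, Guadalupian, Neogene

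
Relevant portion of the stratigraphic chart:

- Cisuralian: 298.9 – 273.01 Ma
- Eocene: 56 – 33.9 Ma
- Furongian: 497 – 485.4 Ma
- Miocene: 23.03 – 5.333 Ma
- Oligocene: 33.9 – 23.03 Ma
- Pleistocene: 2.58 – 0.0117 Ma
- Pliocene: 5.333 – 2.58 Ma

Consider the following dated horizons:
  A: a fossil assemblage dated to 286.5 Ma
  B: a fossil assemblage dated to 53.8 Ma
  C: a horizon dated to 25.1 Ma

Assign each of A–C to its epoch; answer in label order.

Match each age against the start–end ranges in the excerpt: A = 286.5 Ma → Cisuralian (298.9–273.01); B = 53.8 Ma → Eocene (56–33.9); C = 25.1 Ma → Oligocene (33.9–23.03).

A — Cisuralian; B — Eocene; C — Oligocene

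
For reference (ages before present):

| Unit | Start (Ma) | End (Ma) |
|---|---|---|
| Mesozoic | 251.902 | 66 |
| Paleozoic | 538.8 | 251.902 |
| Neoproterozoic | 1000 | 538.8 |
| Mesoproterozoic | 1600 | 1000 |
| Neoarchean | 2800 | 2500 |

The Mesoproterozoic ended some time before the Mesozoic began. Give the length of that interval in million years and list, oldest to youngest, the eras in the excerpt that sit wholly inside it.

748.098 million years; Neoproterozoic, Paleozoic

The Mesoproterozoic closes at 1000 Ma and the Mesozoic opens at 251.902 Ma, so the interval is 1000 − 251.902 = 748.098 Myr.
An era fits inside if it starts at or after 1000 Ma and ends at or before 251.902 Ma; oldest first that gives Neoproterozoic, Paleozoic.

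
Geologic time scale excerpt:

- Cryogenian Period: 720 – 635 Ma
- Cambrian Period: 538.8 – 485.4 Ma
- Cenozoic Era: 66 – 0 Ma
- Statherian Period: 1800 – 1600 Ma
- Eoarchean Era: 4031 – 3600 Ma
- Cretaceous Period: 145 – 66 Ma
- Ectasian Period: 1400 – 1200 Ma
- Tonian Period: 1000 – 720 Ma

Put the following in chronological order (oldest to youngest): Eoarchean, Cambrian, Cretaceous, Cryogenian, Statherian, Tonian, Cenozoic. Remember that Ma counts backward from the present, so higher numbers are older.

Sorting by start age (descending Ma, since larger Ma = older): Eoarchean began 4031, Statherian began 1800, Tonian began 1000, Cryogenian began 720, Cambrian began 538.8, Cretaceous began 145, Cenozoic began 66.

Eoarchean → Statherian → Tonian → Cryogenian → Cambrian → Cretaceous → Cenozoic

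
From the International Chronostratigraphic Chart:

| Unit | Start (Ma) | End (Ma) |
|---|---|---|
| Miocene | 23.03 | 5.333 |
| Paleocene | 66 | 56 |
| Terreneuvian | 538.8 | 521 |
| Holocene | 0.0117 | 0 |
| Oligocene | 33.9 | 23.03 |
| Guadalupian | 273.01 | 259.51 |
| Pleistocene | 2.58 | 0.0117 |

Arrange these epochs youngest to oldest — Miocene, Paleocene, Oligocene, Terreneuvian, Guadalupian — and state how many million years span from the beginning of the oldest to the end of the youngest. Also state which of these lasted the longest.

Miocene → Oligocene → Paleocene → Guadalupian → Terreneuvian; total span 533.467 Myr; longest is Terreneuvian

Start ages (Ma): Terreneuvian 538.8, Guadalupian 273.01, Paleocene 66, Oligocene 33.9, Miocene 23.03.
Ordered youngest to oldest: Miocene, Oligocene, Paleocene, Guadalupian, Terreneuvian.
Span = 538.8 − 5.333 = 533.467 Myr.
Durations: Miocene 17.697, Terreneuvian 17.8, Oligocene 10.87, Guadalupian 13.5, Paleocene 10 → longest is Terreneuvian (17.8 Myr).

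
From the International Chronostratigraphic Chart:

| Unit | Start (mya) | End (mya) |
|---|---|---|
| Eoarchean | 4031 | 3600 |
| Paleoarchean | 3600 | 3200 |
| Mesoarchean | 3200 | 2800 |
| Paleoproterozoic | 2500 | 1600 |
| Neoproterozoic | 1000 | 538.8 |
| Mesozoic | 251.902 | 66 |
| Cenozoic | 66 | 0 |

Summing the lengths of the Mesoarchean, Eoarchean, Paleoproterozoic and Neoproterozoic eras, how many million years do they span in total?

2192.2 million years

Duration is start − end for each: (3200 − 2800) + (4031 − 3600) + (2500 − 1600) + (1000 − 538.8).
That is 400 + 431 + 900 + 461.2, which totals 2192.2 million years.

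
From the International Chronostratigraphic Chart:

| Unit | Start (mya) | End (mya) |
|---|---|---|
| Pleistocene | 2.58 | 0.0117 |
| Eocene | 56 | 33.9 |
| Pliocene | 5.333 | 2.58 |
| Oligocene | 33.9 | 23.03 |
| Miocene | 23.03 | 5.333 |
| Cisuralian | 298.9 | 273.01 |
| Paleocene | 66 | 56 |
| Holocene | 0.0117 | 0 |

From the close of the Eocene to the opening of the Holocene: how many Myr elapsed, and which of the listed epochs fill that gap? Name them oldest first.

33.8883 million years; Oligocene, Miocene, Pliocene, Pleistocene

The Eocene closes at 33.9 Ma and the Holocene opens at 0.0117 Ma, so the interval is 33.9 − 0.0117 = 33.8883 Myr.
An epoch fits inside if it starts at or after 33.9 Ma and ends at or before 0.0117 Ma; oldest first that gives Oligocene, Miocene, Pliocene, Pleistocene.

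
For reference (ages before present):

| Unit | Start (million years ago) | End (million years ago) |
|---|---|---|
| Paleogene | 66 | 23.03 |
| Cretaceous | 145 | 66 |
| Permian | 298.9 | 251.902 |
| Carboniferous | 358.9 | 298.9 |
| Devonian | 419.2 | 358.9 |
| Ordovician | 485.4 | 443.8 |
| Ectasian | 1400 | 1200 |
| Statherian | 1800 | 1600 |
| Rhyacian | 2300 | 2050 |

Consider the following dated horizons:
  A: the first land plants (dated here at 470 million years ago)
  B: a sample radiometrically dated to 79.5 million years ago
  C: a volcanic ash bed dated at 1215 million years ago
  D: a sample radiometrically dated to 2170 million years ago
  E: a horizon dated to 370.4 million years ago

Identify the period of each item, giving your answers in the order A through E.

Match each age against the start–end ranges in the excerpt: A = 470 Ma → Ordovician (485.4–443.8); B = 79.5 Ma → Cretaceous (145–66); C = 1215 Ma → Ectasian (1400–1200); D = 2170 Ma → Rhyacian (2300–2050); E = 370.4 Ma → Devonian (419.2–358.9).

A — Ordovician; B — Cretaceous; C — Ectasian; D — Rhyacian; E — Devonian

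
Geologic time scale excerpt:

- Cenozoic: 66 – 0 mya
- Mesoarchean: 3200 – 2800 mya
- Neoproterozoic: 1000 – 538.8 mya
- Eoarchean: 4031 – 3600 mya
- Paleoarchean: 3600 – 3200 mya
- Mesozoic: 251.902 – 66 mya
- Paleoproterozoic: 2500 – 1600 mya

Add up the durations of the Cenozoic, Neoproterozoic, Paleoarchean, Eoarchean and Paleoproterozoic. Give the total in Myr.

2258.2 million years

Each duration: Cenozoic = 66; Neoproterozoic = 461.2; Paleoarchean = 400; Eoarchean = 431; Paleoproterozoic = 900.
Sum: 66 + 461.2 + 400 + 431 + 900 = 2258.2 Myr.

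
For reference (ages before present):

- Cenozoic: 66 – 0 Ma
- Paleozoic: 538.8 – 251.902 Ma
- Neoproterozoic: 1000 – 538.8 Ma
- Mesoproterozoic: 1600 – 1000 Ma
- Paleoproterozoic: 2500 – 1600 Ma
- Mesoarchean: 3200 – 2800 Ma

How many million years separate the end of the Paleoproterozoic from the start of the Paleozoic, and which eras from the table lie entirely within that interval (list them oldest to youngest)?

End of Paleoproterozoic = 1600 Ma; start of Paleozoic = 538.8 Ma.
Gap = 1600 − 538.8 = 1061.2 Myr.
Eras wholly inside 1600–538.8 Ma: Mesoproterozoic (1600–1000), Neoproterozoic (1000–538.8).

1061.2 million years; Mesoproterozoic, Neoproterozoic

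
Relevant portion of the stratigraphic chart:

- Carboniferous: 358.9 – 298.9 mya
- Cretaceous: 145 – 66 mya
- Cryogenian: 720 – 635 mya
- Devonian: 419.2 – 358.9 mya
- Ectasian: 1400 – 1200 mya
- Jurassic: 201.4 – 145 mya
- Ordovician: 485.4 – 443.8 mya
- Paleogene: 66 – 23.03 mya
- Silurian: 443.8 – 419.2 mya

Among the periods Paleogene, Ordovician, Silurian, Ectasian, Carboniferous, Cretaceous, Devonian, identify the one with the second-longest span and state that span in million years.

Cretaceous, 79 million years

Start − end for each: Paleogene 66 − 23.03 = 42.97; Ordovician 485.4 − 443.8 = 41.6; Silurian 443.8 − 419.2 = 24.6; Ectasian 1400 − 1200 = 200; Carboniferous 358.9 − 298.9 = 60; Cretaceous 145 − 66 = 79; Devonian 419.2 − 358.9 = 60.3.
Ranking these from longest: Ectasian > Cretaceous > Devonian > Carboniferous > Paleogene > Ordovician > Silurian.
Position 2 in that ranking is Cretaceous, which lasted 79 Myr.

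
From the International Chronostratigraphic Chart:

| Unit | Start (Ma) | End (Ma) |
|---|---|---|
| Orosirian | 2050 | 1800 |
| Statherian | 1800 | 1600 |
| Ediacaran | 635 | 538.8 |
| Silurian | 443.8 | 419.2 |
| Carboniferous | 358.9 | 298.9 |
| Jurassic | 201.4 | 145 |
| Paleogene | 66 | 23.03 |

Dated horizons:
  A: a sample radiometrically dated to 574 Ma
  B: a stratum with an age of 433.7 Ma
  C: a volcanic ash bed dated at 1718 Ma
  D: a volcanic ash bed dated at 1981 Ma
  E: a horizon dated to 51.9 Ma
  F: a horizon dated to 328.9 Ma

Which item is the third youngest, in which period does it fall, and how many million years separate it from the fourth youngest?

Smaller Ma means younger, so youngest first: E 51.9 < F 328.9 < B 433.7 < A 574 < C 1718 < D 1981.
Counting 3 along gives B (433.7 Ma); the excerpt puts that inside the Silurian, 443.8–419.2 Ma.
Next in line is A (574 Ma), and 574 − 433.7 = 140.3 Myr.

B, in the Silurian; 140.3 million years to A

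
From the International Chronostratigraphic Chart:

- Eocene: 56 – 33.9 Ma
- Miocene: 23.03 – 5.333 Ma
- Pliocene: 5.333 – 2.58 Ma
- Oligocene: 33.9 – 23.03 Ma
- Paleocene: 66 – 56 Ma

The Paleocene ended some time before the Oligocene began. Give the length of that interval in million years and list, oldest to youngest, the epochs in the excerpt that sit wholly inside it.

The Paleocene closes at 56 Ma and the Oligocene opens at 33.9 Ma, so the interval is 56 − 33.9 = 22.1 Myr.
An epoch fits inside if it starts at or after 56 Ma and ends at or before 33.9 Ma; oldest first that gives Eocene.

22.1 million years; Eocene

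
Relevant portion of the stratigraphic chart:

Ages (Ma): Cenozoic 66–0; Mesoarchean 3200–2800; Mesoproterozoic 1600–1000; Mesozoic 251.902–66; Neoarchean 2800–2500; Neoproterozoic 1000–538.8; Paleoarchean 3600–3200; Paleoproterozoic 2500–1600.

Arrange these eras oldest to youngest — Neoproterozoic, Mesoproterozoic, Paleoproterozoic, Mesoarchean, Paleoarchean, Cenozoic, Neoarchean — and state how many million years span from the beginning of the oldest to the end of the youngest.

Paleoarchean, Mesoarchean, Neoarchean, Paleoproterozoic, Mesoproterozoic, Neoproterozoic, Cenozoic; total span 3600 Myr

Start ages (Ma): Paleoarchean 3600, Mesoarchean 3200, Neoarchean 2800, Paleoproterozoic 2500, Mesoproterozoic 1600, Neoproterozoic 1000, Cenozoic 66.
Ordered oldest to youngest: Paleoarchean, Mesoarchean, Neoarchean, Paleoproterozoic, Mesoproterozoic, Neoproterozoic, Cenozoic.
Span = 3600 − 0 = 3600 Myr.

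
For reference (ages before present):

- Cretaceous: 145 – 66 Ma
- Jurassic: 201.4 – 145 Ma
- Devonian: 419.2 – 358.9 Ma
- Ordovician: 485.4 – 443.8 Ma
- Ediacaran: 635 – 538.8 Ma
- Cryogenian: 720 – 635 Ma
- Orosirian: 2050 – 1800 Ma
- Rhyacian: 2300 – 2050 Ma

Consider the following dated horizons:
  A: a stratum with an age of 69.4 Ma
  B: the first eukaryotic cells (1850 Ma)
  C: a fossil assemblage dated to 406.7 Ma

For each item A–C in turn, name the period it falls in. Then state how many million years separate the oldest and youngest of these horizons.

A — Cretaceous; B — Orosirian; C — Devonian; span 1780.6 million years

Match each age against the start–end ranges in the excerpt: A = 69.4 Ma → Cretaceous (145–66); B = 1850 Ma → Orosirian (2050–1800); C = 406.7 Ma → Devonian (419.2–358.9).
The largest age is 1850 Ma and the smallest is 69.4 Ma; their difference is 1780.6 Myr.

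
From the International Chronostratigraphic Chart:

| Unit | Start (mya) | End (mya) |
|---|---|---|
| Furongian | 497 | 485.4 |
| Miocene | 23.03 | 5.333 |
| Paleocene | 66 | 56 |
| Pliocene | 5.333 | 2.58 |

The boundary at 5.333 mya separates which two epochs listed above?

Miocene and Pliocene

The Miocene ends at 5.333 mya and the Pliocene begins at 5.333 mya, so they share that boundary.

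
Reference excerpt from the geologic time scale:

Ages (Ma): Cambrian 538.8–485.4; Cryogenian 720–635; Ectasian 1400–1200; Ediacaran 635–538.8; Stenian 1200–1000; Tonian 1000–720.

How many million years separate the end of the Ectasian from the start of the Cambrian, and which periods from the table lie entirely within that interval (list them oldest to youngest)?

661.2 million years; Stenian, Tonian, Cryogenian, Ediacaran

End of Ectasian = 1200 Ma; start of Cambrian = 538.8 Ma.
Gap = 1200 − 538.8 = 661.2 Myr.
Periods wholly inside 1200–538.8 Ma: Stenian (1200–1000), Tonian (1000–720), Cryogenian (720–635), Ediacaran (635–538.8).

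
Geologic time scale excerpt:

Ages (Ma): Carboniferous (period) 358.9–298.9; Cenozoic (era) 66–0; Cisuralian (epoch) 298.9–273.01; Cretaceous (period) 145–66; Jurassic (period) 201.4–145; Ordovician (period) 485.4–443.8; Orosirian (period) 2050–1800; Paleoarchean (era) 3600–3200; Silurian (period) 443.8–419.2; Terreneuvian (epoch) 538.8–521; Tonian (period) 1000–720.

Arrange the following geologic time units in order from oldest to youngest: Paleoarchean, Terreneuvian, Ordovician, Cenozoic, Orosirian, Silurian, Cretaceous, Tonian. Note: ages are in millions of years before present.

Sorting by start age (descending Ma, since larger Ma = older): Paleoarchean began 3600, Orosirian began 2050, Tonian began 1000, Terreneuvian began 538.8, Ordovician began 485.4, Silurian began 443.8, Cretaceous began 145, Cenozoic began 66.

Paleoarchean, Orosirian, Tonian, Terreneuvian, Ordovician, Silurian, Cretaceous, Cenozoic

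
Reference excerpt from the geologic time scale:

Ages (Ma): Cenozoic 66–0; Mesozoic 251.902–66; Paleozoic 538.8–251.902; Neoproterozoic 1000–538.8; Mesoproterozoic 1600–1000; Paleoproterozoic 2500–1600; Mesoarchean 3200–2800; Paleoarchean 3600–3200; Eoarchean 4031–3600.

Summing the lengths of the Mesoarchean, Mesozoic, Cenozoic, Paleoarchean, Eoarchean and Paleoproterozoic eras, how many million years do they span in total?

2382.902 million years

Each duration: Mesoarchean = 400; Mesozoic = 185.902; Cenozoic = 66; Paleoarchean = 400; Eoarchean = 431; Paleoproterozoic = 900.
Sum: 400 + 185.902 + 66 + 400 + 431 + 900 = 2382.902 Myr.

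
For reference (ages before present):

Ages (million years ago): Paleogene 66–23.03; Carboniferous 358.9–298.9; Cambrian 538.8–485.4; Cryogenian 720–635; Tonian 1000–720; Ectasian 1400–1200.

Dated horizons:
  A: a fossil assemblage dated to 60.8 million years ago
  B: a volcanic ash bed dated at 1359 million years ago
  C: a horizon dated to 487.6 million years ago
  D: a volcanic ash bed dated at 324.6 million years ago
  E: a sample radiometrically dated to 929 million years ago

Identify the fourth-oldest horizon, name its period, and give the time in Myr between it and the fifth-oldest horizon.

Sorted oldest-first by Ma: B (1359), E (929), C (487.6), D (324.6), A (60.8).
The fourth oldest is D at 324.6 Ma, which lies in 358.9–298.9 Ma: the Carboniferous.
The fifth oldest is A at 60.8 Ma; separation = |324.6 − 60.8| = 263.8 Myr.

D, in the Carboniferous; 263.8 million years to A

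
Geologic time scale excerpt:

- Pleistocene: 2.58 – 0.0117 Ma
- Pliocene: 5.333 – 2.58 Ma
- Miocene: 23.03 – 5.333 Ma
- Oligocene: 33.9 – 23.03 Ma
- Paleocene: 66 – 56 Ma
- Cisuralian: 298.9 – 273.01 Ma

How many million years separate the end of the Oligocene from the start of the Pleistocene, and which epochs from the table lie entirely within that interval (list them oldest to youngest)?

The Oligocene closes at 23.03 Ma and the Pleistocene opens at 2.58 Ma, so the interval is 23.03 − 2.58 = 20.45 Myr.
An epoch fits inside if it starts at or after 23.03 Ma and ends at or before 2.58 Ma; oldest first that gives Miocene, Pliocene.

20.45 million years; Miocene, Pliocene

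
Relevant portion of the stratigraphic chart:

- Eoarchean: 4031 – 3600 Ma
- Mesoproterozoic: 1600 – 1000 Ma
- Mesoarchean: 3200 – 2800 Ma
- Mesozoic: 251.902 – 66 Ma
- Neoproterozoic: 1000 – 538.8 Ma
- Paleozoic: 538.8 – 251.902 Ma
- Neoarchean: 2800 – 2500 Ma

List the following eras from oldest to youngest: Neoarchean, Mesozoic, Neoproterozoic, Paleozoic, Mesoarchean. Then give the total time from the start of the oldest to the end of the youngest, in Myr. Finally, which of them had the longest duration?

Mesoarchean → Neoarchean → Neoproterozoic → Paleozoic → Mesozoic; total span 3134 Myr; longest is Neoproterozoic

From the excerpt: Neoarchean 2800–2500; Mesozoic 251.902–66; Neoproterozoic 1000–538.8; Paleozoic 538.8–251.902; Mesoarchean 3200–2800 (Ma).
Larger Ma is earlier, so the oldest is Mesoarchean and the youngest is Mesozoic; oldest to youngest: Mesoarchean, Neoarchean, Neoproterozoic, Paleozoic, Mesozoic.
Oldest start 3200 minus youngest end 66 gives 3134 Myr overall.
Individual lengths (start − end): Neoproterozoic 461.2; Neoarchean 300; Paleozoic 286.898; Mesozoic 185.902; Mesoarchean 400. The largest is Neoproterozoic at 461.2 Myr.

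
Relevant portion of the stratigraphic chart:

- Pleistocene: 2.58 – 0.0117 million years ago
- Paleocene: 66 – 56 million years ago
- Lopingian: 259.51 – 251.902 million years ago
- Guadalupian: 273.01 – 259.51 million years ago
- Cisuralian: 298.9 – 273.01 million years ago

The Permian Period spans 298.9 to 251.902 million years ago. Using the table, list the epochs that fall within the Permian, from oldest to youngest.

Epochs with both bounds inside 298.9–251.902 Ma: Cisuralian (298.9–273.01), Guadalupian (273.01–259.51), Lopingian (259.51–251.902).

Cisuralian, Guadalupian, Lopingian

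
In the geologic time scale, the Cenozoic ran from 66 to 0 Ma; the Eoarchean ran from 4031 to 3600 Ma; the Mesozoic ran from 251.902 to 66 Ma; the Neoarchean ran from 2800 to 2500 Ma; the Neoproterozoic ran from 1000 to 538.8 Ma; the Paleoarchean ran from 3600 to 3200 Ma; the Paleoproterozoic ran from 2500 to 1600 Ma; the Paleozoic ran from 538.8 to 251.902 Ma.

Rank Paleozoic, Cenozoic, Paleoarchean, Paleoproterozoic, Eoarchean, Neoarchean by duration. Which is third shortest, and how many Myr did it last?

Durations: Paleozoic 286.898; Cenozoic 66; Paleoarchean 400; Paleoproterozoic 900; Eoarchean 431; Neoarchean 300 Myr.
Sorted shortest-first: Cenozoic (66), Paleozoic (286.898), Neoarchean (300), Paleoarchean (400), Eoarchean (431), Paleoproterozoic (900).
The third shortest is Neoarchean at 300 Myr.

Neoarchean, 300 million years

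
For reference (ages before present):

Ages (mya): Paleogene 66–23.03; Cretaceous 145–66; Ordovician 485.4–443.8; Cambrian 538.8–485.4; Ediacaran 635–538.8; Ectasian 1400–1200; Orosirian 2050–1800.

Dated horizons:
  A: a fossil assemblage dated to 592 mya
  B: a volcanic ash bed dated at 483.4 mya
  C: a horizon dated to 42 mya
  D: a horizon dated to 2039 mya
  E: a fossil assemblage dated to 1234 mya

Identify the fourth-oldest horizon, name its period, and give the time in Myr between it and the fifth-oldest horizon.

B, in the Ordovician; 441.4 million years to C

Larger Ma means older, so oldest first: D 2039 > E 1234 > A 592 > B 483.4 > C 42.
Counting 4 along gives B (483.4 Ma); the excerpt puts that inside the Ordovician, 485.4–443.8 Ma.
Next in line is C (42 Ma), and 483.4 − 42 = 441.4 Myr.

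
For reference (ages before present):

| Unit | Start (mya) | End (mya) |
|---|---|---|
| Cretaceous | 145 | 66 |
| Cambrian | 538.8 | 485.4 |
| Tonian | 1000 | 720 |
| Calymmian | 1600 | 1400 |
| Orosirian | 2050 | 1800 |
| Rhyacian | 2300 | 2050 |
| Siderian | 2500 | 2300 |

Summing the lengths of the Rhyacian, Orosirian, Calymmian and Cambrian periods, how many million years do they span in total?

Duration is start − end for each: (2300 − 2050) + (2050 − 1800) + (1600 − 1400) + (538.8 − 485.4).
That is 250 + 250 + 200 + 53.4, which totals 753.4 million years.

753.4 million years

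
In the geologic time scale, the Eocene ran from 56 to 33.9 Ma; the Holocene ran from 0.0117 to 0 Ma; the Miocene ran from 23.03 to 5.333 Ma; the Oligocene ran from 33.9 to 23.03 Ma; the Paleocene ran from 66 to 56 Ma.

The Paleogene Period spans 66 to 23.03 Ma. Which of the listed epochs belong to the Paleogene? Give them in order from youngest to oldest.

Epochs with both bounds inside 66–23.03 Ma: Oligocene (33.9–23.03), Eocene (56–33.9), Paleocene (66–56).

Oligocene, Eocene, Paleocene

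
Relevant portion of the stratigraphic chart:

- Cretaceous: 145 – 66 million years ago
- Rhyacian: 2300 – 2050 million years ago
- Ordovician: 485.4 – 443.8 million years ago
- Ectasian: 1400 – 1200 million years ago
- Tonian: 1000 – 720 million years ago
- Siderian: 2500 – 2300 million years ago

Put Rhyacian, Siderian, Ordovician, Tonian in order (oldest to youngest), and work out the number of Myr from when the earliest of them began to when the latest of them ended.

Siderian → Rhyacian → Tonian → Ordovician; total span 2056.2 Myr

Start ages (Ma): Siderian 2500, Rhyacian 2300, Tonian 1000, Ordovician 485.4.
Ordered oldest to youngest: Siderian, Rhyacian, Tonian, Ordovician.
Span = 2500 − 443.8 = 2056.2 Myr.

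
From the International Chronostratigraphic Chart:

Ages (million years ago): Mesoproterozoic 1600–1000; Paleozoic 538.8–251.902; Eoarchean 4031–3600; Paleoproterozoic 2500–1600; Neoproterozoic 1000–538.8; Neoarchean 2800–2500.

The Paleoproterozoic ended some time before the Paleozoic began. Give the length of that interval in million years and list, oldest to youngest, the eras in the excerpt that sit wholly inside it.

The Paleoproterozoic closes at 1600 Ma and the Paleozoic opens at 538.8 Ma, so the interval is 1600 − 538.8 = 1061.2 Myr.
An era fits inside if it starts at or after 1600 Ma and ends at or before 538.8 Ma; oldest first that gives Mesoproterozoic, Neoproterozoic.

1061.2 million years; Mesoproterozoic, Neoproterozoic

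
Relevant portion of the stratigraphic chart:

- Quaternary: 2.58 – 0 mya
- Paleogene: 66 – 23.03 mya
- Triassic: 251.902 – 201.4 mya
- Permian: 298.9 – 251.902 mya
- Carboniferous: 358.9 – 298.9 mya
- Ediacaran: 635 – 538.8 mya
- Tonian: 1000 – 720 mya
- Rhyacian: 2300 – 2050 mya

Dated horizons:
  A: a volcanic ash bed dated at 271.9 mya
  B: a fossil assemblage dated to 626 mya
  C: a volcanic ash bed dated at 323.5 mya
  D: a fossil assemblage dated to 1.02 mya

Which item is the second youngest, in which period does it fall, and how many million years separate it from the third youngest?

Sorted youngest-first by Ma: D (1.02), A (271.9), C (323.5), B (626).
The second youngest is A at 271.9 Ma, which lies in 298.9–251.902 Ma: the Permian.
The third youngest is C at 323.5 Ma; separation = |271.9 − 323.5| = 51.6 Myr.

A, in the Permian; 51.6 million years to C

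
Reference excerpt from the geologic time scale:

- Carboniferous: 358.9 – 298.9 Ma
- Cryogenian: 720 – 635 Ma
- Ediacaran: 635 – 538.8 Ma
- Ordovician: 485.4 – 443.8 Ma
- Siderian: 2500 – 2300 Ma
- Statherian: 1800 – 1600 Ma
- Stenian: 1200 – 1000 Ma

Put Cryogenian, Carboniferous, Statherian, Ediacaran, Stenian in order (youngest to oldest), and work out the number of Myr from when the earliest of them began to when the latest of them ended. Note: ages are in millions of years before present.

Start ages (Ma): Statherian 1800, Stenian 1200, Cryogenian 720, Ediacaran 635, Carboniferous 358.9.
Ordered youngest to oldest: Carboniferous, Ediacaran, Cryogenian, Stenian, Statherian.
Span = 1800 − 298.9 = 1501.1 Myr.

Carboniferous → Ediacaran → Cryogenian → Stenian → Statherian; total span 1501.1 Myr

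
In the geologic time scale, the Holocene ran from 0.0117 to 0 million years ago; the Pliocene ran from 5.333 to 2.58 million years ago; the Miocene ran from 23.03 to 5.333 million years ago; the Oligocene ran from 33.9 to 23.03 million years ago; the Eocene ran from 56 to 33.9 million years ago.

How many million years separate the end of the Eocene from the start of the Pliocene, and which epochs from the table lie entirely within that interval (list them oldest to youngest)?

28.567 million years; Oligocene, Miocene

End of Eocene = 33.9 Ma; start of Pliocene = 5.333 Ma.
Gap = 33.9 − 5.333 = 28.567 Myr.
Epochs wholly inside 33.9–5.333 Ma: Oligocene (33.9–23.03), Miocene (23.03–5.333).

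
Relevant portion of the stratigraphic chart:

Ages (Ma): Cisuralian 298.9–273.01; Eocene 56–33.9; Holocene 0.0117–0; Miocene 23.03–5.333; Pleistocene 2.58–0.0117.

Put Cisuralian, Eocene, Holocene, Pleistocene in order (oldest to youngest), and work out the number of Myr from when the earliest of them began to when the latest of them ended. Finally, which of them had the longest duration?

Cisuralian, Eocene, Pleistocene, Holocene; total span 298.9 Myr; longest is Cisuralian

Start ages (Ma): Cisuralian 298.9, Eocene 56, Pleistocene 2.58, Holocene 0.0117.
Ordered oldest to youngest: Cisuralian, Eocene, Pleistocene, Holocene.
Span = 298.9 − 0 = 298.9 Myr.
Durations: Eocene 22.1, Cisuralian 25.89, Holocene 0.0117, Pleistocene 2.5683 → longest is Cisuralian (25.89 Myr).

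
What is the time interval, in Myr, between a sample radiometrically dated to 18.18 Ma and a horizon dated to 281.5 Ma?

281.5 − 18.18 = 263.32 million years.

263.32 million years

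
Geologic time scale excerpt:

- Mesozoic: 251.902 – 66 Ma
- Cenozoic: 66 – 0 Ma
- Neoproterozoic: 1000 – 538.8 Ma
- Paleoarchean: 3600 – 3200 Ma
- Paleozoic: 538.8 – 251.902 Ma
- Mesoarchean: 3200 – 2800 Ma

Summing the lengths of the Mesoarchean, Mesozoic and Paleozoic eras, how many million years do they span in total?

872.8 million years

Each duration: Mesoarchean = 400; Mesozoic = 185.902; Paleozoic = 286.898.
Sum: 400 + 185.902 + 286.898 = 872.8 Myr.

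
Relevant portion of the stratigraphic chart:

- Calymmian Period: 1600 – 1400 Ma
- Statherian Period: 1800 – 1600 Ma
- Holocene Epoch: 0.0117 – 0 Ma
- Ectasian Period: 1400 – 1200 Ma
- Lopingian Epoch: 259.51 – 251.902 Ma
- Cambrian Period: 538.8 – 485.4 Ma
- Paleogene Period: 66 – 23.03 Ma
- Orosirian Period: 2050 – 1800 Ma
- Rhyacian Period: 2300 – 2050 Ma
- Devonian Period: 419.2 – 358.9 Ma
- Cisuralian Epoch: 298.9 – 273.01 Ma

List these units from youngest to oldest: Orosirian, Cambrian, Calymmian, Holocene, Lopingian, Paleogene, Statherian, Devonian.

The oldest of these is Orosirian (starts 2050 Ma) and the youngest is Holocene (ends 0 Ma).
In between, by decreasing start age: Statherian (1800), Calymmian (1600), Cambrian (538.8), Devonian (419.2), Lopingian (259.51), Paleogene (66).
Listing youngest first means reversing that sequence.

Holocene, Paleogene, Lopingian, Devonian, Cambrian, Calymmian, Statherian, Orosirian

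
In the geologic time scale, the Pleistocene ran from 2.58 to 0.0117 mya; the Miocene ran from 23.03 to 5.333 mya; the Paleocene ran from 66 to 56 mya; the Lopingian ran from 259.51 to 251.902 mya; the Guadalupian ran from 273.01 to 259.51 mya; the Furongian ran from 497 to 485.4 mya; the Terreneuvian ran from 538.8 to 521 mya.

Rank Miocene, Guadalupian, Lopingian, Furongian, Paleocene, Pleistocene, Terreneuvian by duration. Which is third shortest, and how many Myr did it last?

Paleocene, 10 million years

Start − end for each: Miocene 23.03 − 5.333 = 17.697; Guadalupian 273.01 − 259.51 = 13.5; Lopingian 259.51 − 251.902 = 7.608; Furongian 497 − 485.4 = 11.6; Paleocene 66 − 56 = 10; Pleistocene 2.58 − 0.0117 = 2.5683; Terreneuvian 538.8 − 521 = 17.8.
Ranking these from shortest: Pleistocene < Lopingian < Paleocene < Furongian < Guadalupian < Miocene < Terreneuvian.
Position 3 in that ranking is Paleocene, which lasted 10 Myr.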